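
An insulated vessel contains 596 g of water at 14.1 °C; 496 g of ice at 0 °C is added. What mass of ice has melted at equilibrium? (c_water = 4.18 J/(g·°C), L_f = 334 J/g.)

m_melted ≈ 105 g

Cooling the water to 0 °C releases 596·4.18·14.1 = 35127 J.
Fully melting the ice requires m_ice L_f = 496·334 = 165664 J.
Since 35127 < 165664 J, not all the ice melts; equilibrium is at 0 °C.
m_melted·334 = 35127  ⇒  m_melted ≈ 105.2 g.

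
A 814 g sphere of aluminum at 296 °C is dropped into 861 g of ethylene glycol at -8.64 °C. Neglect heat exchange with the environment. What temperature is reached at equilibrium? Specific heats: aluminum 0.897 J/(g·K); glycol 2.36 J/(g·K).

T_f ≈ 71.9 °C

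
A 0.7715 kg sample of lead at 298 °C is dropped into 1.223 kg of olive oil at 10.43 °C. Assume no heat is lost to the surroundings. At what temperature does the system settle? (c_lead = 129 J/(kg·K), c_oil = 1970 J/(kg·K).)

T_f ≈ 21.8 °C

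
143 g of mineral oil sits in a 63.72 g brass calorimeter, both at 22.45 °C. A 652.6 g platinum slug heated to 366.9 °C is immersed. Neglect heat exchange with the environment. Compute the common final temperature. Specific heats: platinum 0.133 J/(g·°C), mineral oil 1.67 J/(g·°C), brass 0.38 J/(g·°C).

With ΣQ=0 the equilibrium temperature is the m·c-weighted mean:
T_f = (86.8·366.9 + 238.81·22.45 + 24.21·22.45) / (86.8 + 238.81 + 24.21)
    = 37750 / 349.82 ≈ 107.91 °C

T_f ≈ 107.9 °C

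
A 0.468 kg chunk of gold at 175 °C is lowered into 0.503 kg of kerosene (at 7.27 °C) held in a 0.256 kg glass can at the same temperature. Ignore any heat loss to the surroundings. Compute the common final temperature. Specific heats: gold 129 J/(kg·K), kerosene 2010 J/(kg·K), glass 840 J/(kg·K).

Taking heat into each body as positive, Σ m c ΔT = 0:
0.468×129×(T − 175) + 0.503×2010×(T − 7.27) + 0.256×840×(T − 7.27) = 0
60.37(T − 175) + 1011(T − 7.27) + 215.04(T − 7.27) = 0
(60.37 + 1011 + 215.04) T = 60.37×175 + 1011×7.27 + 215.04×7.27
T ≈ 15.14 °C

T_f ≈ 15.1 °C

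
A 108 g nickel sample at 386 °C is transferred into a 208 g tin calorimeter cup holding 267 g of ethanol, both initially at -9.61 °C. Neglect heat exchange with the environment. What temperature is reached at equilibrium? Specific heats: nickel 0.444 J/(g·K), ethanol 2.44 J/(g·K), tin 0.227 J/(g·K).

T_f ≈ 15.8 °C

Conservation of energy gives ΣQ = 0:
108·0.444·(T − 386) + 267·2.44·(T − (-9.61)) + 208·0.227·(T − (-9.61)) = 0
47.95(T − 386) + 651.48(T − (-9.61)) + 47.22(T − (-9.61)) = 0
746.65 T = 11795
T = 11795/746.65 ≈ 15.80 °C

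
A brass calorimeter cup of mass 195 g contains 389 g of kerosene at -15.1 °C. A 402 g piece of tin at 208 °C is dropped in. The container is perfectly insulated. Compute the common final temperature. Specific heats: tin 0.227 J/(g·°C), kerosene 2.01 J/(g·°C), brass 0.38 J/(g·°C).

T_f is the heat-capacity-weighted average of the initial temperatures:
T_f = (91.25*208 + 781.89*(-15.1) + 74.1*(-15.1)) / (91.25 + 781.89 + 74.1)
    = 6055.4 / 947.24 ≈ 6.39 °C

T_f ≈ 6.4 °C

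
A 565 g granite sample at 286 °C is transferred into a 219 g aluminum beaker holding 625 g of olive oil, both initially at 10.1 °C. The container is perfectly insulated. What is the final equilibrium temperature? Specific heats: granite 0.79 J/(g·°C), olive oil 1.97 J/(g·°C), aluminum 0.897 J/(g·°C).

Taking heat into each body as positive, Σ m c ΔT = 0:
565·0.79·(T − 286) + 625·1.97·(T − 10.1) + 219·0.897·(T − 10.1) = 0
(446.35 + 1231.2 + 196.44) T = 446.35·286 + 1231.2·10.1 + 196.44·10.1
T ≈ 75.81 °C

T_f ≈ 75.8 °C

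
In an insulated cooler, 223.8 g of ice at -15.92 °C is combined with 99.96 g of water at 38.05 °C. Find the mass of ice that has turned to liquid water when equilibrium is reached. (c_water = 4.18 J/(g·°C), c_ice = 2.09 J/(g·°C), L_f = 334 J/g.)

Cooling the water to 0 °C releases 99.96×4.18×38.05 = 15899 J.
Of that, 223.8×2.09×15.92 = 7446.5 J goes to bring the ice to 0 °C, leaving 8452.1 J.
Fully melting the ice requires m_ice L_f = 223.8×334 = 74749 J.
8452.1 J < 74749 J, so only part of the ice melts and the system sits at 0 °C.
m_melted×334 = 8452.1  ⇒  m_melted ≈ 25.31 g.

m_melted ≈ 25.3 g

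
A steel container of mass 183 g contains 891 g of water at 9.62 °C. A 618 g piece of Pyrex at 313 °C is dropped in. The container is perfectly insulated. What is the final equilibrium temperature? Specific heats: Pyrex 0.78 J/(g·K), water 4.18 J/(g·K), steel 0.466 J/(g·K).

Conservation of energy gives ΣQ = 0:
618×0.78×(T − 313) + 891×4.18×(T − 9.62) + 183×0.466×(T − 9.62) = 0
(482.04 + 3724.4 + 85.28) T = 482.04×313 + 3724.4×9.62 + 85.28×9.62
T = 187527/4291.7 ≈ 43.70 °C

T_f ≈ 43.7 °C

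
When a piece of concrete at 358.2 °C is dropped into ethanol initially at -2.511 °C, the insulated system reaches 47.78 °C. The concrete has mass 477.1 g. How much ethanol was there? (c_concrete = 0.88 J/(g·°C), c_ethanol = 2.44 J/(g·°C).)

Let T be the final temperature. ΣQ_i = 0:
477.1×0.88×(47.78 − 358.2) + m×2.44×(47.78 − (-2.511)) = 0
122.71 m = 130329
m = 130329/122.71 ≈ 1062 g

m ≈ 1060 g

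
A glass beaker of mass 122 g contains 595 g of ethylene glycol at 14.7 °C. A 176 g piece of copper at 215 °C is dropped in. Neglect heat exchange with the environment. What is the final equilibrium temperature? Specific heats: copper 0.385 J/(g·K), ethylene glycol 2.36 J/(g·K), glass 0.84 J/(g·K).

T_f ≈ 23.3 °C

Heat gained plus heat lost sum to zero:
176·0.385·(T − 215) + 595·2.36·(T − 14.7) + 122·0.84·(T − 14.7) = 0
67.76(T − 215) + 1404.2(T − 14.7) + 102.48(T − 14.7) = 0
(67.76 + 1404.2 + 102.48) T = 67.76·215 + 1404.2·14.7 + 102.48·14.7
T = 36717/1574.4 ≈ 23.32 °C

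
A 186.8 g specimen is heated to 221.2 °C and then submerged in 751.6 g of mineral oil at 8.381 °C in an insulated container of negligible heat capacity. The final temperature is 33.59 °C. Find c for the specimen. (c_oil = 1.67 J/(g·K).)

Heat lost by the specimen = heat gained by the oil:
186.8×c×(221.2 − 33.59) = 751.6×1.67×(33.59 − 8.381)
35046 c = 31642  ⇒  c ≈ 0.9029 J/(g·K)

c ≈ 0.903 J/(g·K)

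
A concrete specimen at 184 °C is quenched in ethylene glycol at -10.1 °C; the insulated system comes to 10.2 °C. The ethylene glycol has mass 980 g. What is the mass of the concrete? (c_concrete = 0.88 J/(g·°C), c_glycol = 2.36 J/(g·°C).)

m ≈ 307 g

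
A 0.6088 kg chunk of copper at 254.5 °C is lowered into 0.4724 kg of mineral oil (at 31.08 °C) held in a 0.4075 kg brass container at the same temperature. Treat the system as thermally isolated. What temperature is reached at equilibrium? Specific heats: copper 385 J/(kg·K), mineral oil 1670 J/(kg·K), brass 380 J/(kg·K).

Conservation of energy gives ΣQ = 0:
0.6088*385*(T − 254.5) + 0.4724*1670*(T − 31.08) + 0.4075*380*(T − 31.08) = 0
234.39(T − 254.5) + 788.91(T − 31.08) + 154.85(T − 31.08) = 0
1178.1 T = 88984
T = 88984 / 1178.1 = 75.5 °C

T_f ≈ 75.5 °C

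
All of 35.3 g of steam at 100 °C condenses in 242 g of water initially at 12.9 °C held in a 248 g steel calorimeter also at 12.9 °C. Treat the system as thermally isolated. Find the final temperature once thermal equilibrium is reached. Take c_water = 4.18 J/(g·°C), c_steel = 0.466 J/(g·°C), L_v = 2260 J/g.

T_f ≈ 85.6 °C

Net heat exchanged in the isolated system is zero:
latent heat released on condensation: 35.3×2260 = 79778
  condensate cools 100→T: 35.3×4.18×(T − 100) = 147.55(T − 100)
  water warms: 242×4.18×(T − 12.9) = 1011.6(T − 12.9)
  cup: 115.57(T − 12.9)
1274.7 T = 79778 + 14755 + 14540 = 109073
T ≈ 85.57 °C, under the boiling point, so the assumption holds.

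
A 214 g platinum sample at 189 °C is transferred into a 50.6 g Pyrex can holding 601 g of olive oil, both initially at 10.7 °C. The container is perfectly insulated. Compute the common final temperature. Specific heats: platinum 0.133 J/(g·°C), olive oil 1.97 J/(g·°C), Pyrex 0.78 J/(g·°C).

Let T be the final temperature. ΣQ_i = 0:
214×0.133×(T − 189) + 601×1.97×(T − 10.7) + 50.6×0.78×(T − 10.7) = 0
28.46(T − 189) + 1184(T − 10.7) + 39.47(T − 10.7) = 0
(28.46 + 1184 + 39.47) T = 28.46×189 + 1184×10.7 + 39.47×10.7
T ≈ 14.75 °C

T_f ≈ 14.8 °C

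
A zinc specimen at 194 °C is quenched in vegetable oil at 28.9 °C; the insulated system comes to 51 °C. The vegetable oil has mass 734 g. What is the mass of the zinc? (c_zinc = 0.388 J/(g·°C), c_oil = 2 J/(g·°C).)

m ≈ 585 g

|Q_zinc| = |Q_oil|:
m×0.388×(194 − 51) = 734×2×(51 − 28.9)
55.48 m = 32443  ⇒  m ≈ 584.7 g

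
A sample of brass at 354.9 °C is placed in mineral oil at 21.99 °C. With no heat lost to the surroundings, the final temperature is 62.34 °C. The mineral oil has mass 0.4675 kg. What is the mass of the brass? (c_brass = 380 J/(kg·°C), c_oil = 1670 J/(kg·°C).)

|Q_brass| = |Q_oil|:
m·380·(354.9 − 62.34) = 0.4675·1670·(62.34 − 21.99)
111173 m = 31502  ⇒  m ≈ 0.2834 kg

m ≈ 0.283 kg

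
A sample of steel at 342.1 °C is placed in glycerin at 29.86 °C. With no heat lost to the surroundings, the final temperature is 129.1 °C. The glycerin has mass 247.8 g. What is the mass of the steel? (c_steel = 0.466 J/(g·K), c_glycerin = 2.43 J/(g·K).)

m ≈ 602 g

Net heat exchanged in the isolated system is zero:
m×0.466×(129.1 − 342.1) + 247.8×2.43×(129.1 − 29.86) = 0
-99.26 m = -59758
m = -59758/-99.26 ≈ 602 g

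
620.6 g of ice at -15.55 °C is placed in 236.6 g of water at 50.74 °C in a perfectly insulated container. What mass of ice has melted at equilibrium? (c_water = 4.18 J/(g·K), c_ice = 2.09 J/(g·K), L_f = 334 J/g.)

Cooling the water to 0 °C releases 236.6·4.18·50.74 = 50181 J.
Warming the ice to 0 °C takes 620.6·2.09·15.55 = 20169 J, leaving 30012 J for melting.
Fully melting the ice requires m_ice L_f = 620.6·334 = 207280 J.
That's not enough to melt it all — equilibrium is at 0 °C with ice remaining.
m_melt = 30012 / L_f = 89.86 g.

m_melted ≈ 89.9 g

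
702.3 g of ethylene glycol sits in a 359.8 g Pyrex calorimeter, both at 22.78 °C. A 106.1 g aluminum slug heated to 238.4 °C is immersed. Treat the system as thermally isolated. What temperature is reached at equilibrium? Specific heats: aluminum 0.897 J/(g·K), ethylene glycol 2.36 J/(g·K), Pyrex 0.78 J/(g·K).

T_f ≈ 32.9 °C

Let T be the final temperature. ΣQ_i = 0:
106.1*0.897*(T − 238.4) + 702.3*2.36*(T − 22.78) + 359.8*0.78*(T − 22.78) = 0
95.17(T − 238.4) + 1657.4(T − 22.78) + 280.64(T − 22.78) = 0
(95.17 + 1657.4 + 280.64) T = 95.17*238.4 + 1657.4*22.78 + 280.64*22.78
T ≈ 32.87 °C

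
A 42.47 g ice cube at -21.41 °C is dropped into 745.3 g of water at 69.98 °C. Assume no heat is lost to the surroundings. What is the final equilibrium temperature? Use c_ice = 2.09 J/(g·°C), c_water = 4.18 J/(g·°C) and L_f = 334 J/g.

Energy conservation, ΣQ = 0:
ice -21.41→0 °C: 42.47·2.09·21.41 = 1900.4; fusion: m_ice L_f = 42.47·334 = 14185; meltwater 0→T: 42.47·4.18·T = 177.52 T; water: 3115.4(T − 69.98)
3292.9 T = 218012 − 16085 = 201927
T ≈ 61.32 °C (positive, so assuming full melt was valid).

T_f ≈ 61.3 °C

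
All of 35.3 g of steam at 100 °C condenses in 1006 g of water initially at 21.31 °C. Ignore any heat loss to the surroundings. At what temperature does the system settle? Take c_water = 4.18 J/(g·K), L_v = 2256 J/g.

T_f ≈ 42.3 °C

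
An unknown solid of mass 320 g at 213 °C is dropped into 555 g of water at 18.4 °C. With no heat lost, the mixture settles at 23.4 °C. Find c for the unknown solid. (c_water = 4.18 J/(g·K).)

c ≈ 0.191 J/(g·K)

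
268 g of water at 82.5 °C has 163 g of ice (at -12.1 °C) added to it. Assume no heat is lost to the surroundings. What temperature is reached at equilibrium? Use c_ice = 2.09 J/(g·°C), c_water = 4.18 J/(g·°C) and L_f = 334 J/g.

T_f ≈ 18.8 °C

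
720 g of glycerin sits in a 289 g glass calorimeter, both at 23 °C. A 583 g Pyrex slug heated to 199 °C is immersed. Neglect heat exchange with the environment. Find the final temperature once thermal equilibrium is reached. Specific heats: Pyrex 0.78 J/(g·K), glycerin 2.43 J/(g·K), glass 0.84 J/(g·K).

T_f ≈ 55.7 °C

T_f is the heat-capacity-weighted average of the initial temperatures:
T_f = (454.74×199 + 1749.6×23 + 242.76×23) / (454.74 + 1749.6 + 242.76)
    = 136318 / 2447.1 ≈ 55.71 °C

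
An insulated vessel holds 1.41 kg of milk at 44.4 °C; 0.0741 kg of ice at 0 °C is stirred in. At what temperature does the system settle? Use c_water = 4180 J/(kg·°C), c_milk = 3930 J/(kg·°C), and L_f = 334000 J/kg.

T_f ≈ 37.8 °C

Energy conservation, ΣQ = 0:
latent heat to melt: 0.0741×334000 = 24749; warm the meltwater: 309.74 T; milk cools: 1.41×3930×(T − 44.4) = 5541.3(T − 44.4)
5851 T = 246034 − 24749 = 221284
T ≈ 37.82 °C. Since T > 0 °C, the all-ice-melts assumption holds.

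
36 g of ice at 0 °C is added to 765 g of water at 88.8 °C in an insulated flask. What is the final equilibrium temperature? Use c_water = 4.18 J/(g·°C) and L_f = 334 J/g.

T_f ≈ 81.2 °C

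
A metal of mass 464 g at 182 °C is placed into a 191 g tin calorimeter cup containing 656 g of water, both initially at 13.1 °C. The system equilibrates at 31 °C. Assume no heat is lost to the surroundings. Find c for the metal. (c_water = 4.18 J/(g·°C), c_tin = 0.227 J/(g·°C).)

Conservation of energy gives ΣQ = 0:
464·c·(31 − 182) + 656·4.18·(31 − 13.1) + 191·0.227·(31 − 13.1) = 0
-70064 c = -49859
c = -49859/-70064 ≈ 0.7116 J/(g·°C)

c ≈ 0.712 J/(g·°C)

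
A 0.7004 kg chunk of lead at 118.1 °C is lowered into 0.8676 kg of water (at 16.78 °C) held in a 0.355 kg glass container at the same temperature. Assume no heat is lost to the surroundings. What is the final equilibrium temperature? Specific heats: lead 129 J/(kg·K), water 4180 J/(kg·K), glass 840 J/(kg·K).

T_f ≈ 19.1 °C

Heat gained plus heat lost sum to zero:
0.7004×129×(T − 118.1) + 0.8676×4180×(T − 16.78) + 0.355×840×(T − 16.78) = 0
(90.35 + 3626.6 + 298.2) T = 90.35×118.1 + 3626.6×16.78 + 298.2×16.78
T = 76528 / 4015.1 = 19.1 °C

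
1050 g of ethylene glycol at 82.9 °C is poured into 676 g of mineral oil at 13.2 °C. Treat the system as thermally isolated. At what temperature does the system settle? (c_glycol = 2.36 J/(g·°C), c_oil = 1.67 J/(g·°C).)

Taking heat into each body as positive, Σ m c ΔT = 0:
1050×2.36×(T − 82.9) + 676×1.67×(T − 13.2) = 0
2478(T − 82.9) + 1128.9(T − 13.2) = 0
3606.9 T = 220328
T = 220328 / 3606.9 = 61.1 °C

T_f ≈ 61.1 °C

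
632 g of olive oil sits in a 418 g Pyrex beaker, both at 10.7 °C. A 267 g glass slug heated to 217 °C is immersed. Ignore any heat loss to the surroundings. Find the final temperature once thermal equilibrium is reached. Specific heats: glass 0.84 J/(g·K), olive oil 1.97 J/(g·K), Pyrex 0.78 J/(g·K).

Net heat exchanged in the isolated system is zero:
267×0.84×(T − 217) + 632×1.97×(T − 10.7) + 418×0.78×(T − 10.7) = 0
224.28(T − 217) + 1245(T − 10.7) + 326.04(T − 10.7) = 0
1795.4 T = 65479
T ≈ 36.47 °C

T_f ≈ 36.5 °C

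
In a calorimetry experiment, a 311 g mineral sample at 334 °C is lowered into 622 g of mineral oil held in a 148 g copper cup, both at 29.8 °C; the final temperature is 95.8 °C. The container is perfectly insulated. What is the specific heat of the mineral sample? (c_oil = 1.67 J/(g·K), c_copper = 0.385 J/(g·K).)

Energy conservation, ΣQ = 0:
311×c×(95.8 − 334) + 622×1.67×(95.8 − 29.8) + 148×0.385×(95.8 − 29.8) = 0
-74080 c = -72318
c = -72318/-74080 ≈ 0.9762 J/(g·K)

c ≈ 0.976 J/(g·K)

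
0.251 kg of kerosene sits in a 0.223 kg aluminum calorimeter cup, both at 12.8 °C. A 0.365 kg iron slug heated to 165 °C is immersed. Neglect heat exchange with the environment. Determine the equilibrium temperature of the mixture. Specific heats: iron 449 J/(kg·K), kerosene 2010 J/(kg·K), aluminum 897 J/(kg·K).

T_f ≈ 41.5 °C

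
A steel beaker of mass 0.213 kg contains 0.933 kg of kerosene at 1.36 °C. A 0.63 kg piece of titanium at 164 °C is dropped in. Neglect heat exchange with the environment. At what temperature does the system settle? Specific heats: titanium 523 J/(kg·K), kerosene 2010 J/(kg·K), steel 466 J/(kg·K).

Let T be the final temperature. ΣQ_i = 0:
0.63·523·(T − 164) + 0.933·2010·(T − 1.36) + 0.213·466·(T − 1.36) = 0
329.49(T − 164) + 1875.3(T − 1.36) + 99.26(T − 1.36) = 0
(329.49 + 1875.3 + 99.26) T = 329.49·164 + 1875.3·1.36 + 99.26·1.36
T = 56722 / 2304.1 = 24.6 °C

T_f ≈ 24.6 °C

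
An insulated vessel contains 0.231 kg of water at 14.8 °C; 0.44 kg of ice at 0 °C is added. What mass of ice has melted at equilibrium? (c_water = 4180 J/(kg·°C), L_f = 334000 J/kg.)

m_melted ≈ 0.0428 kg

Water can give up m c ΔT = 0.231·4180·14.8 = 14291 J before reaching 0 °C.
To melt every bit of ice: 0.44·334000 = 146960 J.
14291 J < 146960 J, so only part of the ice melts and the system sits at 0 °C.
m_melt = 14291 / L_f = 0.04279 kg.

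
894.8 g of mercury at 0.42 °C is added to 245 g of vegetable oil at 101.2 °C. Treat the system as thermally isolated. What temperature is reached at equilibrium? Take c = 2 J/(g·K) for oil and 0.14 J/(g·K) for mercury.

T_f ≈ 80.7 °C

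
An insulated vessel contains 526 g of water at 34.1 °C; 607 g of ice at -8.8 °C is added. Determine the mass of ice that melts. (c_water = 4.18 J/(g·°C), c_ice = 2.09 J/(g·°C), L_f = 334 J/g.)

Cooling the water to 0 °C releases 526×4.18×34.1 = 74975 J.
Of that, 607×2.09×8.8 = 11164 J goes to bring the ice to 0 °C, leaving 63811 J.
Fully melting the ice requires m_ice L_f = 607×334 = 202738 J.
Since 63811 < 202738 J, not all the ice melts; equilibrium is at 0 °C.
m_melt = 63811 / L_f = 191.1 g.

m_melted ≈ 191 g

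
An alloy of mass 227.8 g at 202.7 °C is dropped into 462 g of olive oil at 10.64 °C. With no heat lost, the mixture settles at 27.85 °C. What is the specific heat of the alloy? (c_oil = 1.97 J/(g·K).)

Setting the total heat transfer to zero:
227.8×c×(27.85 − 202.7) + 462×1.97×(27.85 − 10.64) = 0
-39831 c = -15664
c = -15664/-39831 ≈ 0.3933 J/(g·K)

c ≈ 0.393 J/(g·K)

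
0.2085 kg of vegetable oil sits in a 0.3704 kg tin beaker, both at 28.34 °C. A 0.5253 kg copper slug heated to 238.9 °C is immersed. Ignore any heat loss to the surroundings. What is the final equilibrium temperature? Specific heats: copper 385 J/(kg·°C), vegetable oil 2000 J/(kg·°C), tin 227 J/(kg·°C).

T_f ≈ 88.9 °C

T_f = Σ m_i c_i T_i / Σ m_i c_i:
T_f = (202.24×238.9 + 417×28.34 + 84.08×28.34) / (202.24 + 417 + 84.08)
    = 62516 / 703.32 ≈ 88.89 °C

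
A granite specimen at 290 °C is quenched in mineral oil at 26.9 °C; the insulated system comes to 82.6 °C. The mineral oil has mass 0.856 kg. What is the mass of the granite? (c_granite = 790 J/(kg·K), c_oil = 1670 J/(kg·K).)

m ≈ 0.486 kg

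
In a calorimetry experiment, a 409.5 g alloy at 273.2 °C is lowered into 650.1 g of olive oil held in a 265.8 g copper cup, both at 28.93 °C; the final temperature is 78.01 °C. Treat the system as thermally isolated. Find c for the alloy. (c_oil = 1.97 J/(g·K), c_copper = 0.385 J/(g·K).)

c ≈ 0.849 J/(g·K)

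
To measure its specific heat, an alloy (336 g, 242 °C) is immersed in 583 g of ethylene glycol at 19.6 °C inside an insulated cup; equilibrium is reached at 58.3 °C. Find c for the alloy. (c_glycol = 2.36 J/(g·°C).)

Conservation of energy gives ΣQ = 0:
336×c×(58.3 − 242) + 583×2.36×(58.3 − 19.6) = 0
-61723 c = -53247
c = -53247/-61723 ≈ 0.8627 J/(g·°C)

c ≈ 0.863 J/(g·°C)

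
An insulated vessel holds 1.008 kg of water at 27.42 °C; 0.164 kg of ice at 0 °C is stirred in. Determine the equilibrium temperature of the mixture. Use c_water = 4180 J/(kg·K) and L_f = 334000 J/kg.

T_f ≈ 12.4 °C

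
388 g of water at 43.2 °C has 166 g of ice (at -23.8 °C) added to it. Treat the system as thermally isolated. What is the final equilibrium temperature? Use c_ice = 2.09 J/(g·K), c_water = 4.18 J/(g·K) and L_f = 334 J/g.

Energy conservation, ΣQ = 0:
ice -23.8→0 °C: 166×2.09×23.8 = 8257.2; fusion: m_ice L_f = 166×334 = 55444; warm the meltwater: 693.88 T; water cools: 388×4.18×(T − 43.2) = 1621.8(T − 43.2)
2315.7 T = 70063 − 63701 = 6362.3
T ≈ 2.75 °C (positive, so assuming full melt was valid).

T_f ≈ 2.7 °C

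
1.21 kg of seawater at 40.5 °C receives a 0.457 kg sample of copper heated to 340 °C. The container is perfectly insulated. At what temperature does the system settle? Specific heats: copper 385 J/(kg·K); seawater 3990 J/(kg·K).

T_f ≈ 51.0 °C

T_f is the heat-capacity-weighted average of the initial temperatures:
T_f = (175.94·340 + 4827.9·40.5) / (175.94 + 4827.9)
    = 255351 / 5003.8 ≈ 51.03 °C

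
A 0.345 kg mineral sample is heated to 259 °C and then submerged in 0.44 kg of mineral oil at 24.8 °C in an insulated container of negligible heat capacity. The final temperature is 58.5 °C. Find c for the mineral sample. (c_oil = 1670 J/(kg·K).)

c ≈ 358 J/(kg·K)

Let T be the final temperature. ΣQ_i = 0:
0.345·c·(58.5 − 259) + 0.44·1670·(58.5 − 24.8) = 0
-69.17 c = -24763
c = -24763/-69.17 ≈ 358 J/(kg·K)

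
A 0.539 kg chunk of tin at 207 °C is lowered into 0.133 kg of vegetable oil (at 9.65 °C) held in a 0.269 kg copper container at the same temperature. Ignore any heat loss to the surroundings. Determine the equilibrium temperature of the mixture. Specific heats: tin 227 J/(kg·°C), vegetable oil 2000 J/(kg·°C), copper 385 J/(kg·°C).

T_f ≈ 58.7 °C

Taking heat into each body as positive, Σ m c ΔT = 0:
0.539*227*(T − 207) + 0.133*2000*(T − 9.65) + 0.269*385*(T − 9.65) = 0
122.35(T − 207) + 266(T − 9.65) + 103.57(T − 9.65) = 0
(122.35 + 266 + 103.57) T = 122.35*207 + 266*9.65 + 103.57*9.65
T = 28893 / 491.92 = 58.7 °C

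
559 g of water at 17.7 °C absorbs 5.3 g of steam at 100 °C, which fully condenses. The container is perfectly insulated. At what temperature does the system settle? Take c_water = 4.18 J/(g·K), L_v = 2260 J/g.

T_f ≈ 23.6 °C

Heat gained plus heat lost sum to zero:
steam→water at 100 °C releases m L_v = 5.3·2260 = 11978; condensate cools 100→T: 5.3·4.18·(T − 100) = 22.15(T − 100); original water: 2336.6(T − 17.7)
2358.8 T = 11978 + 2215.4 + 41358 = 55552
T ≈ 23.55 °C, under the boiling point, so the assumption holds.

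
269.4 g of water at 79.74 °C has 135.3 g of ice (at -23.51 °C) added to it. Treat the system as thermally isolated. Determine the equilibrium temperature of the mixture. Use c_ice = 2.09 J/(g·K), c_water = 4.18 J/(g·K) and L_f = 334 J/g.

T_f ≈ 22.4 °C

Taking heat into each body as positive, Σ m c ΔT = 0:
ice -23.51→0 °C: 135.3×2.09×23.51 = 6648.1
  fusion: m_ice L_f = 135.3×334 = 45190
  warm the meltwater: 565.55 T
  water: 1126.1(T − 79.74)
1691.6 T = 89795 − 51838 = 37956
T ≈ 22.44 °C (positive, so assuming full melt was valid).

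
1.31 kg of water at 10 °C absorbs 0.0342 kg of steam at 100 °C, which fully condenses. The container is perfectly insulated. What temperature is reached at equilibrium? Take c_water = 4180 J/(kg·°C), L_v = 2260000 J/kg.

T_f ≈ 26.0 °C

Setting the total heat transfer to zero:
steam→water at 100 °C releases m L_v = 0.0342·2260000 = 77292; condensate cools 100→T: 0.0342·4180·(T − 100) = 142.96(T − 100); water warms: 1.31·4180·(T − 10) = 5475.8(T − 10)
5618.8 T = 77292 + 14296 + 54758 = 146346
T ≈ 26.05 °C — below 100 °C, confirming all the steam condensed.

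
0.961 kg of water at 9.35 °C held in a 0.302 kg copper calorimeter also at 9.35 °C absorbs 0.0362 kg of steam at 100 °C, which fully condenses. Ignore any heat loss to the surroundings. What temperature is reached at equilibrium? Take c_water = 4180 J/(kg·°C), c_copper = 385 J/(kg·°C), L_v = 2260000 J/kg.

T_f ≈ 31.6 °C

Sum of m c ΔT and latent-heat terms is zero:
condense steam: −0.0362×2260000 = −81812
  condensate cools 100→T: 0.0362×4180×(T − 100) = 151.32(T − 100)
  original water: 4017(T − 9.35)
  cup: 116.27(T − 9.35)
4284.6 T = 81812 + 15132 + 38646 = 135589
T ≈ 31.65 °C — below 100 °C, confirming all the steam condensed.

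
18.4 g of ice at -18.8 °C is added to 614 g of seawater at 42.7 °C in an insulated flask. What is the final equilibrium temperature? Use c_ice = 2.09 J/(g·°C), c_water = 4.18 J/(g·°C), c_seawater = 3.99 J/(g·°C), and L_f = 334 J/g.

T_f ≈ 38.7 °C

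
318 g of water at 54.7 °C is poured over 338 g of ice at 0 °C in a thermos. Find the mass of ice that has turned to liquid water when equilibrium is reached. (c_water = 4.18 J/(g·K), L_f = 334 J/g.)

m_melted ≈ 218 g

Heat available from the water dropping to 0 °C: 318·4.18·54.7 = 72709 J.
Melting all 338 g of ice would need 338·334 = 112892 J.
72709 J < 112892 J, so only part of the ice melts and the system sits at 0 °C.
m_melt = 72709 / L_f = 217.7 g.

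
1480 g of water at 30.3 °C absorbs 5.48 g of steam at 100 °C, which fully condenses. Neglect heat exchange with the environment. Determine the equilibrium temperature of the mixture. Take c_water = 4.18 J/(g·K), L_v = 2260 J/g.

T_f ≈ 32.6 °C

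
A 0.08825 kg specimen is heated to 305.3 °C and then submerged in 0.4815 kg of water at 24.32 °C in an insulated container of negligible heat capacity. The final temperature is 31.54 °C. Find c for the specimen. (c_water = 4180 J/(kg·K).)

c ≈ 601 J/(kg·K)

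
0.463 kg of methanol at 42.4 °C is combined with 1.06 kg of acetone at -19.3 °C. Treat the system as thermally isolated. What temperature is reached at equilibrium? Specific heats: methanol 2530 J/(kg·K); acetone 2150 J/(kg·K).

Heat lost by the methanol equals heat gained by the acetone:
0.463*2530*(42.4 − T) = 1.06*2150*(T − (-19.3))
1171.4(42.4 − T) = 2279(T − (-19.3))
3450.4 T = 5682.2  ⇒  T ≈ 1.65 °C

T_f ≈ 1.6 °C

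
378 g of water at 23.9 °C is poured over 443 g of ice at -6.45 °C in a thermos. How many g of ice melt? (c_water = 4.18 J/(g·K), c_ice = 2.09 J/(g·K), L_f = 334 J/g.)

m_melted ≈ 95.2 g

Heat available from the water dropping to 0 °C: 378·4.18·23.9 = 37763 J.
Of that, 443·2.09·6.45 = 5971.9 J goes to bring the ice to 0 °C, leaving 31791 J.
To melt every bit of ice: 443·334 = 147962 J.
That's not enough to melt it all — equilibrium is at 0 °C with ice remaining.
m_melt = 31791 / L_f = 95.18 g.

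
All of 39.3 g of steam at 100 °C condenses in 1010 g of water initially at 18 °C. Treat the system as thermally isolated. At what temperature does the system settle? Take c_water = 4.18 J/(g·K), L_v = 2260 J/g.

T_f ≈ 41.3 °C

Conservation of energy gives ΣQ = 0:
steam→water at 100 °C releases m L_v = 39.3·2260 = 88818
  condensate cools 100→T: 39.3·4.18·(T − 100) = 164.27(T − 100)
  water warms: 1010·4.18·(T − 18) = 4221.8(T − 18)
4386.1 T = 88818 + 16427 + 75992 = 181238
T ≈ 41.32 °C (< 100 °C, so full condensation is consistent).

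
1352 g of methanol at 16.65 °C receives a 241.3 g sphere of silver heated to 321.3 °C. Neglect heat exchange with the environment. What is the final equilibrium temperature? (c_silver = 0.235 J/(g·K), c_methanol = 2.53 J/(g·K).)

T_f ≈ 21.6 °C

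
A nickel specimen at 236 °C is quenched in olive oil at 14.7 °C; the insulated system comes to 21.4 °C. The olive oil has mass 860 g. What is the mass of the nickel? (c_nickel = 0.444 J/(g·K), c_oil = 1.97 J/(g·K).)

m ≈ 119 g

Heat lost by the nickel = heat gained by the oil:
m·0.444·(236 − 21.4) = 860·1.97·(21.4 − 14.7)
95.28 m = 11351  ⇒  m ≈ 119.1 g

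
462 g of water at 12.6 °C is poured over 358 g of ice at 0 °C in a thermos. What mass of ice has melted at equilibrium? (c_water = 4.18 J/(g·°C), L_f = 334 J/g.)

Cooling the water to 0 °C releases 462×4.18×12.6 = 24333 J.
To melt every bit of ice: 358×334 = 119572 J.
Since 24333 < 119572 J, not all the ice melts; equilibrium is at 0 °C.
m_melt = 24333 / L_f = 72.85 g.

m_melted ≈ 72.9 g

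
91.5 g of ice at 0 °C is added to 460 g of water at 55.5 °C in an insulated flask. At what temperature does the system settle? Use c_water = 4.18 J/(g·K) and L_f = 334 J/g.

Heat gained plus heat lost sum to zero:
melt ice: 91.5×334 = 30561; warm the meltwater: 382.47 T; water: 1922.8(T − 55.5)
2305.3 T = 106715 − 30561 = 76154
T ≈ 33.03 °C (positive, so assuming full melt was valid).

T_f ≈ 33.0 °C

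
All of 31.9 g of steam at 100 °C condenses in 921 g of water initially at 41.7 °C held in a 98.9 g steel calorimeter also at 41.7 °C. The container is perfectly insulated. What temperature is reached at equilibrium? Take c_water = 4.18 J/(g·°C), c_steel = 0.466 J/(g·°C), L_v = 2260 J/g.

T_f ≈ 61.5 °C

Sum of m c ΔT and latent-heat terms is zero:
condense steam: −31.9·2260 = −72094
  condensed water 100 °C→T: 133.34(T − 100)
  water warms: 921·4.18·(T − 41.7) = 3849.8(T − 41.7)
  steel cup: 98.9·0.466·(T − 41.7) = 46.09(T − 41.7)
4029.2 T = 72094 + 13334 + 162458 = 247886
T ≈ 61.52 °C — below 100 °C, confirming all the steam condensed.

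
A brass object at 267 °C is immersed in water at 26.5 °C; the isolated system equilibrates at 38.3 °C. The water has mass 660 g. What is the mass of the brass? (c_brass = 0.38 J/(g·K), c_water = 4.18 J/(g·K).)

Net heat exchanged in the isolated system is zero:
m×0.38×(38.3 − 267) + 660×4.18×(38.3 − 26.5) = 0
-86.91 m = -32554
m = -32554/-86.91 ≈ 374.6 g

m ≈ 375 g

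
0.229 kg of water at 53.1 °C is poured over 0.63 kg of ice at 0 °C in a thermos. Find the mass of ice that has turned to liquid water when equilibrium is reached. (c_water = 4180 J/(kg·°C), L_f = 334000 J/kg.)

Heat available from the water dropping to 0 °C: 0.229×4180×53.1 = 50828 J.
Melting all 0.63 kg of ice would need 0.63×334000 = 210420 J.
50828 J < 210420 J, so only part of the ice melts and the system sits at 0 °C.
Mass melted = 50828/334000 ≈ 0.1522 kg.

m_melted ≈ 0.152 kg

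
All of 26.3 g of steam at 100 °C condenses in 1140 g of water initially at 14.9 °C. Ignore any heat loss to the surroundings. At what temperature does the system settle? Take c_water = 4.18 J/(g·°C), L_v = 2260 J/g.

T_f ≈ 29.0 °C

Conservation of energy gives ΣQ = 0:
latent heat released on condensation: 26.3·2260 = 59438; condensate cools 100→T: 26.3·4.18·(T − 100) = 109.93(T − 100); water warms: 1140·4.18·(T − 14.9) = 4765.2(T − 14.9)
4875.1 T = 59438 + 10993 + 71001 = 141433
T ≈ 29.01 °C — below 100 °C, confirming all the steam condensed.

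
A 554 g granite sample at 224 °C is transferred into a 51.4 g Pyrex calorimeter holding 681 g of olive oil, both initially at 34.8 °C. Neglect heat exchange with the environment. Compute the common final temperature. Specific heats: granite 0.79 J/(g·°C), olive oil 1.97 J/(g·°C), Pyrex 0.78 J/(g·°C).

T_f ≈ 80.3 °C

Net heat exchanged in the isolated system is zero:
554×0.79×(T − 224) + 681×1.97×(T − 34.8) + 51.4×0.78×(T − 34.8) = 0
437.66(T − 224) + 1341.6(T − 34.8) + 40.09(T − 34.8) = 0
(437.66 + 1341.6 + 40.09) T = 437.66×224 + 1341.6×34.8 + 40.09×34.8
T = 146118/1819.3 ≈ 80.31 °C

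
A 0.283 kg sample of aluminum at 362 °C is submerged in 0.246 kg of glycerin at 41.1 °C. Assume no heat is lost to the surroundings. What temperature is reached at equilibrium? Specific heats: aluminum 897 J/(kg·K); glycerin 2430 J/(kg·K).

T_f ≈ 136.8 °C

Heat lost by the aluminum equals heat gained by the glycerin:
0.283*897*(362 − T) = 0.246*2430*(T − 41.1)
253.85(362 − T) = 597.78(T − 41.1)
851.63 T = 116463  ⇒  T ≈ 136.75 °C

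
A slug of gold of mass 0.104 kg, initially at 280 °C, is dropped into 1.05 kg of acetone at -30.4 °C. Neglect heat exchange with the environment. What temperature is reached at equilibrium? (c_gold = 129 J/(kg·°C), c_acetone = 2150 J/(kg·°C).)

T_f ≈ -28.6 °C

With ΣQ=0 the equilibrium temperature is the m·c-weighted mean:
T_f = (13.42*280 + 2257.5*(-30.4)) / (13.42 + 2257.5)
    = -64872 / 2270.9 ≈ -28.57 °C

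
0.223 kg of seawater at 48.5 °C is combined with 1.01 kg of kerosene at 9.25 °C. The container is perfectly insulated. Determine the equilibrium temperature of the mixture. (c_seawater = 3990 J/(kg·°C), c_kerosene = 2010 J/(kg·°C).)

T_f ≈ 21.2 °C

T_f = Σ m_i c_i T_i / Σ m_i c_i:
T_f = (889.77*48.5 + 2030.1*9.25) / (889.77 + 2030.1)
    = 61932 / 2919.9 ≈ 21.21 °C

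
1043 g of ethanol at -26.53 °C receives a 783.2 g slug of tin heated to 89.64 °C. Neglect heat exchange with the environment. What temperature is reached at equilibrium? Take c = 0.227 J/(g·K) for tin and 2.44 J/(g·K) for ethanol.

T_f ≈ -18.9 °C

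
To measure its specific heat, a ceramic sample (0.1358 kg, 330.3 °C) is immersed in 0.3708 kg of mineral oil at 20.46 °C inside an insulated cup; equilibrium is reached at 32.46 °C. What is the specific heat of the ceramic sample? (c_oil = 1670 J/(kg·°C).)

c ≈ 184 J/(kg·°C)

Heat lost by the ceramic sample = heat gained by the oil:
0.1358×c×(330.3 − 32.46) = 0.3708×1670×(32.46 − 20.46)
40.45 c = 7430.8  ⇒  c ≈ 183.7 J/(kg·°C)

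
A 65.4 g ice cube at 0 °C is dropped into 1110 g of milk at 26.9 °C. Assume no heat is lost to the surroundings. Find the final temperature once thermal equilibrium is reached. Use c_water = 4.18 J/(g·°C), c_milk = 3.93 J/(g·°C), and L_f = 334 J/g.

Taking heat into each body as positive, Σ m c ΔT = 0:
fusion: m_ice L_f = 65.4×334 = 21844; warm the meltwater: 273.37 T; milk: 4362.3(T − 26.9)
4635.7 T = 117346 − 21844 = 95502
T ≈ 20.60 °C. Since T > 0 °C, the all-ice-melts assumption holds.

T_f ≈ 20.6 °C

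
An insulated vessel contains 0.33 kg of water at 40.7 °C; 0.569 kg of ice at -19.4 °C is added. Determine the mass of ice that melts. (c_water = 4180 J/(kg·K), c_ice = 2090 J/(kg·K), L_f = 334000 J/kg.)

m_melted ≈ 0.099 kg

Water can give up m c ΔT = 0.33×4180×40.7 = 56142 J before reaching 0 °C.
Of that, 0.569×2090×19.4 = 23071 J goes to bring the ice to 0 °C, leaving 33071 J.
To melt every bit of ice: 0.569×334000 = 190046 J.
Since 33071 < 190046 J, not all the ice melts; equilibrium is at 0 °C.
Mass melted = 33071/334000 ≈ 0.09901 kg.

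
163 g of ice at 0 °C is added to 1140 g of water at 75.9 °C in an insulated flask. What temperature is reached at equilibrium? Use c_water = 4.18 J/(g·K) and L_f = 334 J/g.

Energy balance with sensible and latent terms:
fusion: m_ice L_f = 163·334 = 54442
  warm the meltwater: 681.34 T
  water cools: 1140·4.18·(T − 75.9) = 4765.2(T − 75.9)
5446.5 T = 361679 − 54442 = 307237
T ≈ 56.41 °C. Since T > 0 °C, the all-ice-melts assumption holds.

T_f ≈ 56.4 °C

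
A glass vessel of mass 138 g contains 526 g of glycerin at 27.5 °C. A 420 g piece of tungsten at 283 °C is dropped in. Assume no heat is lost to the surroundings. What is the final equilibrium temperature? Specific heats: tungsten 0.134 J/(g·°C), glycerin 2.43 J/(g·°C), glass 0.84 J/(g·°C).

T_f ≈ 37.4 °C

Setting the total heat transfer to zero:
420·0.134·(T − 283) + 526·2.43·(T − 27.5) + 138·0.84·(T − 27.5) = 0
(56.28 + 1278.2 + 115.92) T = 56.28·283 + 1278.2·27.5 + 115.92·27.5
T = 54265 / 1450.4 = 37.4 °C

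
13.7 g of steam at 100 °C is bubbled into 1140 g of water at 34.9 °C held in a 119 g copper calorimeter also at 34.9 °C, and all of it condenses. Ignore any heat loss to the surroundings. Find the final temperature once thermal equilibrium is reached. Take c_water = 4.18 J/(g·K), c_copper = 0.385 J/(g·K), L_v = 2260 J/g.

T_f ≈ 42.0 °C

Setting the total heat transfer to zero:
latent heat released on condensation: 13.7×2260 = 30962
  condensate cools 100→T: 13.7×4.18×(T − 100) = 57.27(T − 100)
  water warms: 1140×4.18×(T − 34.9) = 4765.2(T − 34.9)
  copper cup: 119×0.385×(T − 34.9) = 45.81(T − 34.9)
4868.3 T = 30962 + 5726.6 + 167904 = 204593
T ≈ 42.03 °C (< 100 °C, so full condensation is consistent).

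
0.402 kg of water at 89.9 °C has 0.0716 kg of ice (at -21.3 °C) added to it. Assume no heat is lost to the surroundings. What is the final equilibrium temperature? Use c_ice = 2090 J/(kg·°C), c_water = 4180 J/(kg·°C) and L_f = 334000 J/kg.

Setting the total heat transfer to zero:
warm ice to 0 °C: 0.0716·2090·(0 − (-21.3)) = 3187.4
  latent heat to melt: 0.0716·334000 = 23914
  meltwater 0→T: 0.0716·4180·T = 299.29 T
  water: 1680.4(T − 89.9)
1979.6 T = 151064 − 27102 = 123963
T ≈ 62.62 °C — above 0 °C, consistent with complete melting.

T_f ≈ 62.6 °C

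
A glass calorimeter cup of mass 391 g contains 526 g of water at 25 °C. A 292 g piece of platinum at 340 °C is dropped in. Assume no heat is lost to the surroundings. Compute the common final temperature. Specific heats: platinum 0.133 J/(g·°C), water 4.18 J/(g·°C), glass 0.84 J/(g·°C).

T_f ≈ 29.8 °C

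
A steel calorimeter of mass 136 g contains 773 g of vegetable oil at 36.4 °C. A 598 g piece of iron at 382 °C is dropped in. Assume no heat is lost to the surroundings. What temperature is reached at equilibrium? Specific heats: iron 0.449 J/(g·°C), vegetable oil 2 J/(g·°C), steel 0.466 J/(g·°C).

Let T be the final temperature. ΣQ_i = 0:
598·0.449·(T − 382) + 773·2·(T − 36.4) + 136·0.466·(T − 36.4) = 0
268.5(T − 382) + 1546(T − 36.4) + 63.38(T − 36.4) = 0
(268.5 + 1546 + 63.38) T = 268.5·382 + 1546·36.4 + 63.38·36.4
T ≈ 85.81 °C

T_f ≈ 85.8 °C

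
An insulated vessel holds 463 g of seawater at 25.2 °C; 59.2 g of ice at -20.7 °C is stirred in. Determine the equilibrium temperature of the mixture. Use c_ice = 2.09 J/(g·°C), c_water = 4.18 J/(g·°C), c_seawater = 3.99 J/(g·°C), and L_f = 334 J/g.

Heat gained plus heat lost sum to zero:
warm ice to 0 °C: 59.2×2.09×(0 − (-20.7)) = 2561.2
  latent heat to melt: 59.2×334 = 19773
  warm the meltwater: 247.46 T
  seawater cools: 463×3.99×(T − 25.2) = 1847.4(T − 25.2)
2094.8 T = 46554 − 22334 = 24220
T ≈ 11.56 °C. Since T > 0 °C, the all-ice-melts assumption holds.

T_f ≈ 11.6 °C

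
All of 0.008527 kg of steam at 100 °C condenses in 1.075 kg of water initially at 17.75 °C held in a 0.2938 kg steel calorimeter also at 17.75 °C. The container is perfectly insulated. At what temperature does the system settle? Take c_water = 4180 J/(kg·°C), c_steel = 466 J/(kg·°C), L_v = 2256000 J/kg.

T_f ≈ 22.5 °C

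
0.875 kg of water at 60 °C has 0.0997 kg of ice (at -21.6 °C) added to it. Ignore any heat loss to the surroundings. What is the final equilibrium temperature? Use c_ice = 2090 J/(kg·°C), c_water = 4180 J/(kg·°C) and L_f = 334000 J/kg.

T_f ≈ 44.6 °C

Sum of m c ΔT and latent-heat terms is zero:
ice -21.6→0 °C: 0.0997·2090·21.6 = 4500.9
  fusion: m_ice L_f = 0.0997·334000 = 33300
  meltwater 0→T: 0.0997·4180·T = 416.75 T
  water: 3657.5(T − 60)
4074.2 T = 219450 − 37801 = 181649
T ≈ 44.58 °C — above 0 °C, consistent with complete melting.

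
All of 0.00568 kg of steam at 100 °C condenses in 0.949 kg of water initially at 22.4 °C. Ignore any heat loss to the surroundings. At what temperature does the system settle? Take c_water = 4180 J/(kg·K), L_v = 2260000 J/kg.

T_f ≈ 26.1 °C

Sum of m c ΔT and latent-heat terms is zero:
latent heat released on condensation: 0.00568·2260000 = 12837
  condensate cools 100→T: 0.00568·4180·(T − 100) = 23.74(T − 100)
  original water: 3966.8(T − 22.4)
3990.6 T = 12837 + 2374.2 + 88857 = 104068
T ≈ 26.08 °C — below 100 °C, confirming all the steam condensed.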